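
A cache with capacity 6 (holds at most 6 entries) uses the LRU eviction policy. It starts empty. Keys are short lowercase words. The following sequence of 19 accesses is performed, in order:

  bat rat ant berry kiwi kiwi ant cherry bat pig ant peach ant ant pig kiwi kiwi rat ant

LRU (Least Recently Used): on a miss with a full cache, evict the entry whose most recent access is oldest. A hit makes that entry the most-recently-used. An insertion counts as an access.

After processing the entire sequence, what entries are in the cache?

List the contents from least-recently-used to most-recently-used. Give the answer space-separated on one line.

LRU simulation (capacity=6):
  1. access bat: MISS. Cache (LRU->MRU): [bat]
  2. access rat: MISS. Cache (LRU->MRU): [bat rat]
  3. access ant: MISS. Cache (LRU->MRU): [bat rat ant]
  4. access berry: MISS. Cache (LRU->MRU): [bat rat ant berry]
  5. access kiwi: MISS. Cache (LRU->MRU): [bat rat ant berry kiwi]
  6. access kiwi: HIT. Cache (LRU->MRU): [bat rat ant berry kiwi]
  7. access ant: HIT. Cache (LRU->MRU): [bat rat berry kiwi ant]
  8. access cherry: MISS. Cache (LRU->MRU): [bat rat berry kiwi ant cherry]
  9. access bat: HIT. Cache (LRU->MRU): [rat berry kiwi ant cherry bat]
  10. access pig: MISS, evict rat. Cache (LRU->MRU): [berry kiwi ant cherry bat pig]
  11. access ant: HIT. Cache (LRU->MRU): [berry kiwi cherry bat pig ant]
  12. access peach: MISS, evict berry. Cache (LRU->MRU): [kiwi cherry bat pig ant peach]
  13. access ant: HIT. Cache (LRU->MRU): [kiwi cherry bat pig peach ant]
  14. access ant: HIT. Cache (LRU->MRU): [kiwi cherry bat pig peach ant]
  15. access pig: HIT. Cache (LRU->MRU): [kiwi cherry bat peach ant pig]
  16. access kiwi: HIT. Cache (LRU->MRU): [cherry bat peach ant pig kiwi]
  17. access kiwi: HIT. Cache (LRU->MRU): [cherry bat peach ant pig kiwi]
  18. access rat: MISS, evict cherry. Cache (LRU->MRU): [bat peach ant pig kiwi rat]
  19. access ant: HIT. Cache (LRU->MRU): [bat peach pig kiwi rat ant]
Total: 10 hits, 9 misses, 3 evictions

Answer: bat peach pig kiwi rat ant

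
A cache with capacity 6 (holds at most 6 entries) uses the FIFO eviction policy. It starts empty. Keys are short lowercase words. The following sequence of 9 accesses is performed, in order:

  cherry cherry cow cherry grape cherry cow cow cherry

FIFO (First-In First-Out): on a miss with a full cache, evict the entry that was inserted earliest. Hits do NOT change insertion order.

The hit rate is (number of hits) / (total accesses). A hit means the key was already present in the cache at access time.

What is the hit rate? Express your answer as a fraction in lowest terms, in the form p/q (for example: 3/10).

FIFO simulation (capacity=6):
  1. access cherry: MISS. Cache (old->new): [cherry]
  2. access cherry: HIT. Cache (old->new): [cherry]
  3. access cow: MISS. Cache (old->new): [cherry cow]
  4. access cherry: HIT. Cache (old->new): [cherry cow]
  5. access grape: MISS. Cache (old->new): [cherry cow grape]
  6. access cherry: HIT. Cache (old->new): [cherry cow grape]
  7. access cow: HIT. Cache (old->new): [cherry cow grape]
  8. access cow: HIT. Cache (old->new): [cherry cow grape]
  9. access cherry: HIT. Cache (old->new): [cherry cow grape]
Total: 6 hits, 3 misses, 0 evictions

Hit rate = 6/9 = 2/3

Answer: 2/3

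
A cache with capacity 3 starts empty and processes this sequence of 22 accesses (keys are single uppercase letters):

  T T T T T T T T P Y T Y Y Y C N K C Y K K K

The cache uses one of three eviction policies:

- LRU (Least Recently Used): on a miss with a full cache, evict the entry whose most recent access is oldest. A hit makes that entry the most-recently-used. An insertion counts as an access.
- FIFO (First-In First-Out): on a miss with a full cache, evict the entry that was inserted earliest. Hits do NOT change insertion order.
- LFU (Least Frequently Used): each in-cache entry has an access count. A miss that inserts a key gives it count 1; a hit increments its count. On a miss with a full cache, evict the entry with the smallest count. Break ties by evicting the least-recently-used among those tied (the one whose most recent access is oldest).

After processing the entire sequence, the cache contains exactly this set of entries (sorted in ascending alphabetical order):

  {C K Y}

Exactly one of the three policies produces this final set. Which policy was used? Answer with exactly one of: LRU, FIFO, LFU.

Answer: LRU

Derivation:
Simulating under each policy and comparing final sets:
  LRU: final set = {C K Y} -> MATCHES target
  FIFO: final set = {K N Y} -> differs
  LFU: final set = {K T Y} -> differs
Only LRU produces the target set.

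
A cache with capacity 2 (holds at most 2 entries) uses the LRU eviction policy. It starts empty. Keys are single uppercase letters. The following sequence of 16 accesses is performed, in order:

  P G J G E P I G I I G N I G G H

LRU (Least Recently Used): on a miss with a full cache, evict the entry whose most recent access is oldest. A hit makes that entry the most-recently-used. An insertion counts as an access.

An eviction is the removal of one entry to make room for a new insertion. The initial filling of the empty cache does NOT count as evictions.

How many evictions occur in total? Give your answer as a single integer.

LRU simulation (capacity=2):
  1. access P: MISS. Cache (LRU->MRU): [P]
  2. access G: MISS. Cache (LRU->MRU): [P G]
  3. access J: MISS, evict P. Cache (LRU->MRU): [G J]
  4. access G: HIT. Cache (LRU->MRU): [J G]
  5. access E: MISS, evict J. Cache (LRU->MRU): [G E]
  6. access P: MISS, evict G. Cache (LRU->MRU): [E P]
  7. access I: MISS, evict E. Cache (LRU->MRU): [P I]
  8. access G: MISS, evict P. Cache (LRU->MRU): [I G]
  9. access I: HIT. Cache (LRU->MRU): [G I]
  10. access I: HIT. Cache (LRU->MRU): [G I]
  11. access G: HIT. Cache (LRU->MRU): [I G]
  12. access N: MISS, evict I. Cache (LRU->MRU): [G N]
  13. access I: MISS, evict G. Cache (LRU->MRU): [N I]
  14. access G: MISS, evict N. Cache (LRU->MRU): [I G]
  15. access G: HIT. Cache (LRU->MRU): [I G]
  16. access H: MISS, evict I. Cache (LRU->MRU): [G H]
Total: 5 hits, 11 misses, 9 evictions

Answer: 9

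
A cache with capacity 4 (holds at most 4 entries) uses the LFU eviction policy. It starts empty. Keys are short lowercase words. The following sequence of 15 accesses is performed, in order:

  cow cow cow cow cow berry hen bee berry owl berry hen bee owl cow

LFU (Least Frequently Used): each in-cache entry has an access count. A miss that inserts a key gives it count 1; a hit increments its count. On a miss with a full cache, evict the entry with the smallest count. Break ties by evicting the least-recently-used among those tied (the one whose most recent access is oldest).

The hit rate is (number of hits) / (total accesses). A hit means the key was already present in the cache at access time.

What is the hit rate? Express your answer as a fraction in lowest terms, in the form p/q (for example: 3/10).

Answer: 7/15

Derivation:
LFU simulation (capacity=4):
  1. access cow: MISS. Cache: [cow(c=1)]
  2. access cow: HIT, count now 2. Cache: [cow(c=2)]
  3. access cow: HIT, count now 3. Cache: [cow(c=3)]
  4. access cow: HIT, count now 4. Cache: [cow(c=4)]
  5. access cow: HIT, count now 5. Cache: [cow(c=5)]
  6. access berry: MISS. Cache: [berry(c=1) cow(c=5)]
  7. access hen: MISS. Cache: [berry(c=1) hen(c=1) cow(c=5)]
  8. access bee: MISS. Cache: [berry(c=1) hen(c=1) bee(c=1) cow(c=5)]
  9. access berry: HIT, count now 2. Cache: [hen(c=1) bee(c=1) berry(c=2) cow(c=5)]
  10. access owl: MISS, evict hen(c=1). Cache: [bee(c=1) owl(c=1) berry(c=2) cow(c=5)]
  11. access berry: HIT, count now 3. Cache: [bee(c=1) owl(c=1) berry(c=3) cow(c=5)]
  12. access hen: MISS, evict bee(c=1). Cache: [owl(c=1) hen(c=1) berry(c=3) cow(c=5)]
  13. access bee: MISS, evict owl(c=1). Cache: [hen(c=1) bee(c=1) berry(c=3) cow(c=5)]
  14. access owl: MISS, evict hen(c=1). Cache: [bee(c=1) owl(c=1) berry(c=3) cow(c=5)]
  15. access cow: HIT, count now 6. Cache: [bee(c=1) owl(c=1) berry(c=3) cow(c=6)]
Total: 7 hits, 8 misses, 4 evictions

Hit rate = 7/15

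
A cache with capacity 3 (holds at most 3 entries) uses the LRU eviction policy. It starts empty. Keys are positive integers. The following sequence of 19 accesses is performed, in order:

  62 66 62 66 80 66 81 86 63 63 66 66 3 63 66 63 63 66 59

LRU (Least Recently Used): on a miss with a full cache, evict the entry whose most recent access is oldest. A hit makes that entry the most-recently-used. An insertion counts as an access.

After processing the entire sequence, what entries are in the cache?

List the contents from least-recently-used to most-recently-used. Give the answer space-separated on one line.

LRU simulation (capacity=3):
  1. access 62: MISS. Cache (LRU->MRU): [62]
  2. access 66: MISS. Cache (LRU->MRU): [62 66]
  3. access 62: HIT. Cache (LRU->MRU): [66 62]
  4. access 66: HIT. Cache (LRU->MRU): [62 66]
  5. access 80: MISS. Cache (LRU->MRU): [62 66 80]
  6. access 66: HIT. Cache (LRU->MRU): [62 80 66]
  7. access 81: MISS, evict 62. Cache (LRU->MRU): [80 66 81]
  8. access 86: MISS, evict 80. Cache (LRU->MRU): [66 81 86]
  9. access 63: MISS, evict 66. Cache (LRU->MRU): [81 86 63]
  10. access 63: HIT. Cache (LRU->MRU): [81 86 63]
  11. access 66: MISS, evict 81. Cache (LRU->MRU): [86 63 66]
  12. access 66: HIT. Cache (LRU->MRU): [86 63 66]
  13. access 3: MISS, evict 86. Cache (LRU->MRU): [63 66 3]
  14. access 63: HIT. Cache (LRU->MRU): [66 3 63]
  15. access 66: HIT. Cache (LRU->MRU): [3 63 66]
  16. access 63: HIT. Cache (LRU->MRU): [3 66 63]
  17. access 63: HIT. Cache (LRU->MRU): [3 66 63]
  18. access 66: HIT. Cache (LRU->MRU): [3 63 66]
  19. access 59: MISS, evict 3. Cache (LRU->MRU): [63 66 59]
Total: 10 hits, 9 misses, 6 evictions

Answer: 63 66 59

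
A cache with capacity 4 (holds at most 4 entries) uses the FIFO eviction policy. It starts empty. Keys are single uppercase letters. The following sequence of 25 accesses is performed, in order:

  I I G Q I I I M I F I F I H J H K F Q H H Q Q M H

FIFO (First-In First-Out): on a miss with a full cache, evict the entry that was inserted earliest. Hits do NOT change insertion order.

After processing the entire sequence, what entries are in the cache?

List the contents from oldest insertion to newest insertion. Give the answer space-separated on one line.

Answer: F Q H M

Derivation:
FIFO simulation (capacity=4):
  1. access I: MISS. Cache (old->new): [I]
  2. access I: HIT. Cache (old->new): [I]
  3. access G: MISS. Cache (old->new): [I G]
  4. access Q: MISS. Cache (old->new): [I G Q]
  5. access I: HIT. Cache (old->new): [I G Q]
  6. access I: HIT. Cache (old->new): [I G Q]
  7. access I: HIT. Cache (old->new): [I G Q]
  8. access M: MISS. Cache (old->new): [I G Q M]
  9. access I: HIT. Cache (old->new): [I G Q M]
  10. access F: MISS, evict I. Cache (old->new): [G Q M F]
  11. access I: MISS, evict G. Cache (old->new): [Q M F I]
  12. access F: HIT. Cache (old->new): [Q M F I]
  13. access I: HIT. Cache (old->new): [Q M F I]
  14. access H: MISS, evict Q. Cache (old->new): [M F I H]
  15. access J: MISS, evict M. Cache (old->new): [F I H J]
  16. access H: HIT. Cache (old->new): [F I H J]
  17. access K: MISS, evict F. Cache (old->new): [I H J K]
  18. access F: MISS, evict I. Cache (old->new): [H J K F]
  19. access Q: MISS, evict H. Cache (old->new): [J K F Q]
  20. access H: MISS, evict J. Cache (old->new): [K F Q H]
  21. access H: HIT. Cache (old->new): [K F Q H]
  22. access Q: HIT. Cache (old->new): [K F Q H]
  23. access Q: HIT. Cache (old->new): [K F Q H]
  24. access M: MISS, evict K. Cache (old->new): [F Q H M]
  25. access H: HIT. Cache (old->new): [F Q H M]
Total: 12 hits, 13 misses, 9 evictions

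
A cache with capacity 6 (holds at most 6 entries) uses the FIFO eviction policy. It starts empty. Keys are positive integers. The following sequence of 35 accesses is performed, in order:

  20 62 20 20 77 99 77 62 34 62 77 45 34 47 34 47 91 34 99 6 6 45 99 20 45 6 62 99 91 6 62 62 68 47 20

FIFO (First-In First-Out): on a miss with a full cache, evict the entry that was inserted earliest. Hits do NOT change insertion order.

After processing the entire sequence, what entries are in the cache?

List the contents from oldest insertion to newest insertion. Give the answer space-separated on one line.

FIFO simulation (capacity=6):
  1. access 20: MISS. Cache (old->new): [20]
  2. access 62: MISS. Cache (old->new): [20 62]
  3. access 20: HIT. Cache (old->new): [20 62]
  4. access 20: HIT. Cache (old->new): [20 62]
  5. access 77: MISS. Cache (old->new): [20 62 77]
  6. access 99: MISS. Cache (old->new): [20 62 77 99]
  7. access 77: HIT. Cache (old->new): [20 62 77 99]
  8. access 62: HIT. Cache (old->new): [20 62 77 99]
  9. access 34: MISS. Cache (old->new): [20 62 77 99 34]
  10. access 62: HIT. Cache (old->new): [20 62 77 99 34]
  11. access 77: HIT. Cache (old->new): [20 62 77 99 34]
  12. access 45: MISS. Cache (old->new): [20 62 77 99 34 45]
  13. access 34: HIT. Cache (old->new): [20 62 77 99 34 45]
  14. access 47: MISS, evict 20. Cache (old->new): [62 77 99 34 45 47]
  15. access 34: HIT. Cache (old->new): [62 77 99 34 45 47]
  16. access 47: HIT. Cache (old->new): [62 77 99 34 45 47]
  17. access 91: MISS, evict 62. Cache (old->new): [77 99 34 45 47 91]
  18. access 34: HIT. Cache (old->new): [77 99 34 45 47 91]
  19. access 99: HIT. Cache (old->new): [77 99 34 45 47 91]
  20. access 6: MISS, evict 77. Cache (old->new): [99 34 45 47 91 6]
  21. access 6: HIT. Cache (old->new): [99 34 45 47 91 6]
  22. access 45: HIT. Cache (old->new): [99 34 45 47 91 6]
  23. access 99: HIT. Cache (old->new): [99 34 45 47 91 6]
  24. access 20: MISS, evict 99. Cache (old->new): [34 45 47 91 6 20]
  25. access 45: HIT. Cache (old->new): [34 45 47 91 6 20]
  26. access 6: HIT. Cache (old->new): [34 45 47 91 6 20]
  27. access 62: MISS, evict 34. Cache (old->new): [45 47 91 6 20 62]
  28. access 99: MISS, evict 45. Cache (old->new): [47 91 6 20 62 99]
  29. access 91: HIT. Cache (old->new): [47 91 6 20 62 99]
  30. access 6: HIT. Cache (old->new): [47 91 6 20 62 99]
  31. access 62: HIT. Cache (old->new): [47 91 6 20 62 99]
  32. access 62: HIT. Cache (old->new): [47 91 6 20 62 99]
  33. access 68: MISS, evict 47. Cache (old->new): [91 6 20 62 99 68]
  34. access 47: MISS, evict 91. Cache (old->new): [6 20 62 99 68 47]
  35. access 20: HIT. Cache (old->new): [6 20 62 99 68 47]
Total: 21 hits, 14 misses, 8 evictions

Answer: 6 20 62 99 68 47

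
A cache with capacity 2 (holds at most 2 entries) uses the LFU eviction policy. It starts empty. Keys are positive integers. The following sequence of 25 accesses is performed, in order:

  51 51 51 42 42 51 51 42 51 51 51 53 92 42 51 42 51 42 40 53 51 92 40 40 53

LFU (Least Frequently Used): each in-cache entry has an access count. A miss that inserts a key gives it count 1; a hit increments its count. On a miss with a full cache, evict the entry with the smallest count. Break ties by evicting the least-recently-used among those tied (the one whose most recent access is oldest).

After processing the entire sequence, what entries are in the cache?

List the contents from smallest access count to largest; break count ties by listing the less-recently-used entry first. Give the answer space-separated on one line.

Answer: 53 51

Derivation:
LFU simulation (capacity=2):
  1. access 51: MISS. Cache: [51(c=1)]
  2. access 51: HIT, count now 2. Cache: [51(c=2)]
  3. access 51: HIT, count now 3. Cache: [51(c=3)]
  4. access 42: MISS. Cache: [42(c=1) 51(c=3)]
  5. access 42: HIT, count now 2. Cache: [42(c=2) 51(c=3)]
  6. access 51: HIT, count now 4. Cache: [42(c=2) 51(c=4)]
  7. access 51: HIT, count now 5. Cache: [42(c=2) 51(c=5)]
  8. access 42: HIT, count now 3. Cache: [42(c=3) 51(c=5)]
  9. access 51: HIT, count now 6. Cache: [42(c=3) 51(c=6)]
  10. access 51: HIT, count now 7. Cache: [42(c=3) 51(c=7)]
  11. access 51: HIT, count now 8. Cache: [42(c=3) 51(c=8)]
  12. access 53: MISS, evict 42(c=3). Cache: [53(c=1) 51(c=8)]
  13. access 92: MISS, evict 53(c=1). Cache: [92(c=1) 51(c=8)]
  14. access 42: MISS, evict 92(c=1). Cache: [42(c=1) 51(c=8)]
  15. access 51: HIT, count now 9. Cache: [42(c=1) 51(c=9)]
  16. access 42: HIT, count now 2. Cache: [42(c=2) 51(c=9)]
  17. access 51: HIT, count now 10. Cache: [42(c=2) 51(c=10)]
  18. access 42: HIT, count now 3. Cache: [42(c=3) 51(c=10)]
  19. access 40: MISS, evict 42(c=3). Cache: [40(c=1) 51(c=10)]
  20. access 53: MISS, evict 40(c=1). Cache: [53(c=1) 51(c=10)]
  21. access 51: HIT, count now 11. Cache: [53(c=1) 51(c=11)]
  22. access 92: MISS, evict 53(c=1). Cache: [92(c=1) 51(c=11)]
  23. access 40: MISS, evict 92(c=1). Cache: [40(c=1) 51(c=11)]
  24. access 40: HIT, count now 2. Cache: [40(c=2) 51(c=11)]
  25. access 53: MISS, evict 40(c=2). Cache: [53(c=1) 51(c=11)]
Total: 15 hits, 10 misses, 8 evictions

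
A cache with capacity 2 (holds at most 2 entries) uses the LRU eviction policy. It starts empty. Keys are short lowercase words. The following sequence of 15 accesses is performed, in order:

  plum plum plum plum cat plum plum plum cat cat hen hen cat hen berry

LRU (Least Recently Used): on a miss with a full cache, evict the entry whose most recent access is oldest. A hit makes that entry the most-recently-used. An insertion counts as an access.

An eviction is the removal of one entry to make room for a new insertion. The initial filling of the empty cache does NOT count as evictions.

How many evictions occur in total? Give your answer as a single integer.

LRU simulation (capacity=2):
  1. access plum: MISS. Cache (LRU->MRU): [plum]
  2. access plum: HIT. Cache (LRU->MRU): [plum]
  3. access plum: HIT. Cache (LRU->MRU): [plum]
  4. access plum: HIT. Cache (LRU->MRU): [plum]
  5. access cat: MISS. Cache (LRU->MRU): [plum cat]
  6. access plum: HIT. Cache (LRU->MRU): [cat plum]
  7. access plum: HIT. Cache (LRU->MRU): [cat plum]
  8. access plum: HIT. Cache (LRU->MRU): [cat plum]
  9. access cat: HIT. Cache (LRU->MRU): [plum cat]
  10. access cat: HIT. Cache (LRU->MRU): [plum cat]
  11. access hen: MISS, evict plum. Cache (LRU->MRU): [cat hen]
  12. access hen: HIT. Cache (LRU->MRU): [cat hen]
  13. access cat: HIT. Cache (LRU->MRU): [hen cat]
  14. access hen: HIT. Cache (LRU->MRU): [cat hen]
  15. access berry: MISS, evict cat. Cache (LRU->MRU): [hen berry]
Total: 11 hits, 4 misses, 2 evictions

Answer: 2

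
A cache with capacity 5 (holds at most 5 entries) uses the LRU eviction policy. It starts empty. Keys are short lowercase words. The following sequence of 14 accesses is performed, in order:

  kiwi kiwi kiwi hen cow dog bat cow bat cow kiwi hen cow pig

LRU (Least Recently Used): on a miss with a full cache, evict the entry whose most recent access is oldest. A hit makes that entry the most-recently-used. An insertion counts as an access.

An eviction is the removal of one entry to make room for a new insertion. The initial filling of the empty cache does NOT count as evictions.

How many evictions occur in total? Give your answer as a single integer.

LRU simulation (capacity=5):
  1. access kiwi: MISS. Cache (LRU->MRU): [kiwi]
  2. access kiwi: HIT. Cache (LRU->MRU): [kiwi]
  3. access kiwi: HIT. Cache (LRU->MRU): [kiwi]
  4. access hen: MISS. Cache (LRU->MRU): [kiwi hen]
  5. access cow: MISS. Cache (LRU->MRU): [kiwi hen cow]
  6. access dog: MISS. Cache (LRU->MRU): [kiwi hen cow dog]
  7. access bat: MISS. Cache (LRU->MRU): [kiwi hen cow dog bat]
  8. access cow: HIT. Cache (LRU->MRU): [kiwi hen dog bat cow]
  9. access bat: HIT. Cache (LRU->MRU): [kiwi hen dog cow bat]
  10. access cow: HIT. Cache (LRU->MRU): [kiwi hen dog bat cow]
  11. access kiwi: HIT. Cache (LRU->MRU): [hen dog bat cow kiwi]
  12. access hen: HIT. Cache (LRU->MRU): [dog bat cow kiwi hen]
  13. access cow: HIT. Cache (LRU->MRU): [dog bat kiwi hen cow]
  14. access pig: MISS, evict dog. Cache (LRU->MRU): [bat kiwi hen cow pig]
Total: 8 hits, 6 misses, 1 evictions

Answer: 1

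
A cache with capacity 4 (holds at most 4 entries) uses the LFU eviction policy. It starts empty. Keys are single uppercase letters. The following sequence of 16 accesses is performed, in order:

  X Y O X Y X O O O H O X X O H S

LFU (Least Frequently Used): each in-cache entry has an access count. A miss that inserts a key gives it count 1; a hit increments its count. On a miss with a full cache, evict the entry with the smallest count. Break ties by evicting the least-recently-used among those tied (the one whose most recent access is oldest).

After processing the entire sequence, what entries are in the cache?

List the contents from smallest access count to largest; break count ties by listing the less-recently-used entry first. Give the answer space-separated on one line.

Answer: S H X O

Derivation:
LFU simulation (capacity=4):
  1. access X: MISS. Cache: [X(c=1)]
  2. access Y: MISS. Cache: [X(c=1) Y(c=1)]
  3. access O: MISS. Cache: [X(c=1) Y(c=1) O(c=1)]
  4. access X: HIT, count now 2. Cache: [Y(c=1) O(c=1) X(c=2)]
  5. access Y: HIT, count now 2. Cache: [O(c=1) X(c=2) Y(c=2)]
  6. access X: HIT, count now 3. Cache: [O(c=1) Y(c=2) X(c=3)]
  7. access O: HIT, count now 2. Cache: [Y(c=2) O(c=2) X(c=3)]
  8. access O: HIT, count now 3. Cache: [Y(c=2) X(c=3) O(c=3)]
  9. access O: HIT, count now 4. Cache: [Y(c=2) X(c=3) O(c=4)]
  10. access H: MISS. Cache: [H(c=1) Y(c=2) X(c=3) O(c=4)]
  11. access O: HIT, count now 5. Cache: [H(c=1) Y(c=2) X(c=3) O(c=5)]
  12. access X: HIT, count now 4. Cache: [H(c=1) Y(c=2) X(c=4) O(c=5)]
  13. access X: HIT, count now 5. Cache: [H(c=1) Y(c=2) O(c=5) X(c=5)]
  14. access O: HIT, count now 6. Cache: [H(c=1) Y(c=2) X(c=5) O(c=6)]
  15. access H: HIT, count now 2. Cache: [Y(c=2) H(c=2) X(c=5) O(c=6)]
  16. access S: MISS, evict Y(c=2). Cache: [S(c=1) H(c=2) X(c=5) O(c=6)]
Total: 11 hits, 5 misses, 1 evictions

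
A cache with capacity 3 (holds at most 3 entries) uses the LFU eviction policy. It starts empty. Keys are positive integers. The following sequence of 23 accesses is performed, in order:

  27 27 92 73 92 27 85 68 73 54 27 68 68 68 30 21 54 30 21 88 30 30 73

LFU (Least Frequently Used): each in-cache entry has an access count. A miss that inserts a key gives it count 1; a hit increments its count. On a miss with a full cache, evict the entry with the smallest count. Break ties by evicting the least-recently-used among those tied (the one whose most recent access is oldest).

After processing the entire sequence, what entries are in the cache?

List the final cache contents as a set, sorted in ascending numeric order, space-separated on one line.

Answer: 27 68 73

Derivation:
LFU simulation (capacity=3):
  1. access 27: MISS. Cache: [27(c=1)]
  2. access 27: HIT, count now 2. Cache: [27(c=2)]
  3. access 92: MISS. Cache: [92(c=1) 27(c=2)]
  4. access 73: MISS. Cache: [92(c=1) 73(c=1) 27(c=2)]
  5. access 92: HIT, count now 2. Cache: [73(c=1) 27(c=2) 92(c=2)]
  6. access 27: HIT, count now 3. Cache: [73(c=1) 92(c=2) 27(c=3)]
  7. access 85: MISS, evict 73(c=1). Cache: [85(c=1) 92(c=2) 27(c=3)]
  8. access 68: MISS, evict 85(c=1). Cache: [68(c=1) 92(c=2) 27(c=3)]
  9. access 73: MISS, evict 68(c=1). Cache: [73(c=1) 92(c=2) 27(c=3)]
  10. access 54: MISS, evict 73(c=1). Cache: [54(c=1) 92(c=2) 27(c=3)]
  11. access 27: HIT, count now 4. Cache: [54(c=1) 92(c=2) 27(c=4)]
  12. access 68: MISS, evict 54(c=1). Cache: [68(c=1) 92(c=2) 27(c=4)]
  13. access 68: HIT, count now 2. Cache: [92(c=2) 68(c=2) 27(c=4)]
  14. access 68: HIT, count now 3. Cache: [92(c=2) 68(c=3) 27(c=4)]
  15. access 30: MISS, evict 92(c=2). Cache: [30(c=1) 68(c=3) 27(c=4)]
  16. access 21: MISS, evict 30(c=1). Cache: [21(c=1) 68(c=3) 27(c=4)]
  17. access 54: MISS, evict 21(c=1). Cache: [54(c=1) 68(c=3) 27(c=4)]
  18. access 30: MISS, evict 54(c=1). Cache: [30(c=1) 68(c=3) 27(c=4)]
  19. access 21: MISS, evict 30(c=1). Cache: [21(c=1) 68(c=3) 27(c=4)]
  20. access 88: MISS, evict 21(c=1). Cache: [88(c=1) 68(c=3) 27(c=4)]
  21. access 30: MISS, evict 88(c=1). Cache: [30(c=1) 68(c=3) 27(c=4)]
  22. access 30: HIT, count now 2. Cache: [30(c=2) 68(c=3) 27(c=4)]
  23. access 73: MISS, evict 30(c=2). Cache: [73(c=1) 68(c=3) 27(c=4)]
Total: 7 hits, 16 misses, 13 evictions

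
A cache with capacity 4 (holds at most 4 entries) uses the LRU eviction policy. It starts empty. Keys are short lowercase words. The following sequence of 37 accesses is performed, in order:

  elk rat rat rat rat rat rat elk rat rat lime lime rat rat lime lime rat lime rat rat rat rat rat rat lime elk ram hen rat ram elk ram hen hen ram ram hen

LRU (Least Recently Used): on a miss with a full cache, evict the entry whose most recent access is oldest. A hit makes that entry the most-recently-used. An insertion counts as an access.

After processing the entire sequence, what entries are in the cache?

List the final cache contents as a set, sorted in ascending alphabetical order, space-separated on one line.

Answer: elk hen ram rat

Derivation:
LRU simulation (capacity=4):
  1. access elk: MISS. Cache (LRU->MRU): [elk]
  2. access rat: MISS. Cache (LRU->MRU): [elk rat]
  3. access rat: HIT. Cache (LRU->MRU): [elk rat]
  4. access rat: HIT. Cache (LRU->MRU): [elk rat]
  5. access rat: HIT. Cache (LRU->MRU): [elk rat]
  6. access rat: HIT. Cache (LRU->MRU): [elk rat]
  7. access rat: HIT. Cache (LRU->MRU): [elk rat]
  8. access elk: HIT. Cache (LRU->MRU): [rat elk]
  9. access rat: HIT. Cache (LRU->MRU): [elk rat]
  10. access rat: HIT. Cache (LRU->MRU): [elk rat]
  11. access lime: MISS. Cache (LRU->MRU): [elk rat lime]
  12. access lime: HIT. Cache (LRU->MRU): [elk rat lime]
  13. access rat: HIT. Cache (LRU->MRU): [elk lime rat]
  14. access rat: HIT. Cache (LRU->MRU): [elk lime rat]
  15. access lime: HIT. Cache (LRU->MRU): [elk rat lime]
  16. access lime: HIT. Cache (LRU->MRU): [elk rat lime]
  17. access rat: HIT. Cache (LRU->MRU): [elk lime rat]
  18. access lime: HIT. Cache (LRU->MRU): [elk rat lime]
  19. access rat: HIT. Cache (LRU->MRU): [elk lime rat]
  20. access rat: HIT. Cache (LRU->MRU): [elk lime rat]
  21. access rat: HIT. Cache (LRU->MRU): [elk lime rat]
  22. access rat: HIT. Cache (LRU->MRU): [elk lime rat]
  23. access rat: HIT. Cache (LRU->MRU): [elk lime rat]
  24. access rat: HIT. Cache (LRU->MRU): [elk lime rat]
  25. access lime: HIT. Cache (LRU->MRU): [elk rat lime]
  26. access elk: HIT. Cache (LRU->MRU): [rat lime elk]
  27. access ram: MISS. Cache (LRU->MRU): [rat lime elk ram]
  28. access hen: MISS, evict rat. Cache (LRU->MRU): [lime elk ram hen]
  29. access rat: MISS, evict lime. Cache (LRU->MRU): [elk ram hen rat]
  30. access ram: HIT. Cache (LRU->MRU): [elk hen rat ram]
  31. access elk: HIT. Cache (LRU->MRU): [hen rat ram elk]
  32. access ram: HIT. Cache (LRU->MRU): [hen rat elk ram]
  33. access hen: HIT. Cache (LRU->MRU): [rat elk ram hen]
  34. access hen: HIT. Cache (LRU->MRU): [rat elk ram hen]
  35. access ram: HIT. Cache (LRU->MRU): [rat elk hen ram]
  36. access ram: HIT. Cache (LRU->MRU): [rat elk hen ram]
  37. access hen: HIT. Cache (LRU->MRU): [rat elk ram hen]
Total: 31 hits, 6 misses, 2 evictions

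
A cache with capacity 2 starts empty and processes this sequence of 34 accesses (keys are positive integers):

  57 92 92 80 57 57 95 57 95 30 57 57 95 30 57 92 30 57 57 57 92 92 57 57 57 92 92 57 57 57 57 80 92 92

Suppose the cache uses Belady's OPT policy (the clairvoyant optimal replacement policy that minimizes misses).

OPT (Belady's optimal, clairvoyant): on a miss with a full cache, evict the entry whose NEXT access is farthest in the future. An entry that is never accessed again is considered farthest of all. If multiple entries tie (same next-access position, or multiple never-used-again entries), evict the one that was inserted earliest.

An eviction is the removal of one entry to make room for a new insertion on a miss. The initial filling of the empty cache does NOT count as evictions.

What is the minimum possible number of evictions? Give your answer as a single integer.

OPT (Belady) simulation (capacity=2):
  1. access 57: MISS. Cache: [57]
  2. access 92: MISS. Cache: [57 92]
  3. access 92: HIT. Next use of 92: step 16. Cache: [57 92]
  4. access 80: MISS, evict 92 (next use: step 16). Cache: [57 80]
  5. access 57: HIT. Next use of 57: step 6. Cache: [57 80]
  6. access 57: HIT. Next use of 57: step 8. Cache: [57 80]
  7. access 95: MISS, evict 80 (next use: step 32). Cache: [57 95]
  8. access 57: HIT. Next use of 57: step 11. Cache: [57 95]
  9. access 95: HIT. Next use of 95: step 13. Cache: [57 95]
  10. access 30: MISS, evict 95 (next use: step 13). Cache: [57 30]
  11. access 57: HIT. Next use of 57: step 12. Cache: [57 30]
  12. access 57: HIT. Next use of 57: step 15. Cache: [57 30]
  13. access 95: MISS, evict 57 (next use: step 15). Cache: [30 95]
  14. access 30: HIT. Next use of 30: step 17. Cache: [30 95]
  15. access 57: MISS, evict 95 (next use: never). Cache: [30 57]
  16. access 92: MISS, evict 57 (next use: step 18). Cache: [30 92]
  17. access 30: HIT. Next use of 30: never. Cache: [30 92]
  18. access 57: MISS, evict 30 (next use: never). Cache: [92 57]
  19. access 57: HIT. Next use of 57: step 20. Cache: [92 57]
  20. access 57: HIT. Next use of 57: step 23. Cache: [92 57]
  21. access 92: HIT. Next use of 92: step 22. Cache: [92 57]
  22. access 92: HIT. Next use of 92: step 26. Cache: [92 57]
  23. access 57: HIT. Next use of 57: step 24. Cache: [92 57]
  24. access 57: HIT. Next use of 57: step 25. Cache: [92 57]
  25. access 57: HIT. Next use of 57: step 28. Cache: [92 57]
  26. access 92: HIT. Next use of 92: step 27. Cache: [92 57]
  27. access 92: HIT. Next use of 92: step 33. Cache: [92 57]
  28. access 57: HIT. Next use of 57: step 29. Cache: [92 57]
  29. access 57: HIT. Next use of 57: step 30. Cache: [92 57]
  30. access 57: HIT. Next use of 57: step 31. Cache: [92 57]
  31. access 57: HIT. Next use of 57: never. Cache: [92 57]
  32. access 80: MISS, evict 57 (next use: never). Cache: [92 80]
  33. access 92: HIT. Next use of 92: step 34. Cache: [92 80]
  34. access 92: HIT. Next use of 92: never. Cache: [92 80]
Total: 24 hits, 10 misses, 8 evictions

Answer: 8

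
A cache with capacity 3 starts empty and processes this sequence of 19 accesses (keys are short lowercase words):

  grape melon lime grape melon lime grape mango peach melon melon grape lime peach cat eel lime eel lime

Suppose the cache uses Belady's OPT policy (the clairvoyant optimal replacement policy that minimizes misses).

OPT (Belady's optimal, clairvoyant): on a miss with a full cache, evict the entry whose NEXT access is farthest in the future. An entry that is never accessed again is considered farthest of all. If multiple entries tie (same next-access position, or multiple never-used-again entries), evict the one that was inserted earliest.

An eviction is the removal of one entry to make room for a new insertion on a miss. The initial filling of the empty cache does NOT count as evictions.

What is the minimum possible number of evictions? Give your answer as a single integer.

OPT (Belady) simulation (capacity=3):
  1. access grape: MISS. Cache: [grape]
  2. access melon: MISS. Cache: [grape melon]
  3. access lime: MISS. Cache: [grape melon lime]
  4. access grape: HIT. Next use of grape: step 7. Cache: [grape melon lime]
  5. access melon: HIT. Next use of melon: step 10. Cache: [grape melon lime]
  6. access lime: HIT. Next use of lime: step 13. Cache: [grape melon lime]
  7. access grape: HIT. Next use of grape: step 12. Cache: [grape melon lime]
  8. access mango: MISS, evict lime (next use: step 13). Cache: [grape melon mango]
  9. access peach: MISS, evict mango (next use: never). Cache: [grape melon peach]
  10. access melon: HIT. Next use of melon: step 11. Cache: [grape melon peach]
  11. access melon: HIT. Next use of melon: never. Cache: [grape melon peach]
  12. access grape: HIT. Next use of grape: never. Cache: [grape melon peach]
  13. access lime: MISS, evict grape (next use: never). Cache: [melon peach lime]
  14. access peach: HIT. Next use of peach: never. Cache: [melon peach lime]
  15. access cat: MISS, evict melon (next use: never). Cache: [peach lime cat]
  16. access eel: MISS, evict peach (next use: never). Cache: [lime cat eel]
  17. access lime: HIT. Next use of lime: step 19. Cache: [lime cat eel]
  18. access eel: HIT. Next use of eel: never. Cache: [lime cat eel]
  19. access lime: HIT. Next use of lime: never. Cache: [lime cat eel]
Total: 11 hits, 8 misses, 5 evictions

Answer: 5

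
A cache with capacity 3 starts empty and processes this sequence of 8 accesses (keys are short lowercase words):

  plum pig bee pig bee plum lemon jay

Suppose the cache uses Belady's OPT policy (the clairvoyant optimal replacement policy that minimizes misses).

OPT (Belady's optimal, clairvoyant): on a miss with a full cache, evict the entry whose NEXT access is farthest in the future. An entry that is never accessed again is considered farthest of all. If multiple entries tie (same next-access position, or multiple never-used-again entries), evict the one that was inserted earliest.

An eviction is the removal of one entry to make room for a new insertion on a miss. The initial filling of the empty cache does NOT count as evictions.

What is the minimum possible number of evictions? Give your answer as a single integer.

Answer: 2

Derivation:
OPT (Belady) simulation (capacity=3):
  1. access plum: MISS. Cache: [plum]
  2. access pig: MISS. Cache: [plum pig]
  3. access bee: MISS. Cache: [plum pig bee]
  4. access pig: HIT. Next use of pig: never. Cache: [plum pig bee]
  5. access bee: HIT. Next use of bee: never. Cache: [plum pig bee]
  6. access plum: HIT. Next use of plum: never. Cache: [plum pig bee]
  7. access lemon: MISS, evict plum (next use: never). Cache: [pig bee lemon]
  8. access jay: MISS, evict pig (next use: never). Cache: [bee lemon jay]
Total: 3 hits, 5 misses, 2 evictions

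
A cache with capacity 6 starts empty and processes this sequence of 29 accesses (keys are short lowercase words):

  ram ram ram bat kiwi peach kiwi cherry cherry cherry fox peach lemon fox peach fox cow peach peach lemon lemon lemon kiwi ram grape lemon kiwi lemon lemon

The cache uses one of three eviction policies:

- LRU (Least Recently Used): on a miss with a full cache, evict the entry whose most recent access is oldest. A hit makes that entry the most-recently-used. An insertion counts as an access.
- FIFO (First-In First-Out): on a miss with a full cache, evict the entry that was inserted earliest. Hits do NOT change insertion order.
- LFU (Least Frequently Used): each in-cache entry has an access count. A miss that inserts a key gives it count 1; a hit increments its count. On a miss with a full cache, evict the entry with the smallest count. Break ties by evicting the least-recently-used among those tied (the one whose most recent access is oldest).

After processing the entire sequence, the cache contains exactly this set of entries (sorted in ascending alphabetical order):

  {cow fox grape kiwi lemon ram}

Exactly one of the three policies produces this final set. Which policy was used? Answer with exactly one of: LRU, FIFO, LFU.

Simulating under each policy and comparing final sets:
  LRU: final set = {cow grape kiwi lemon peach ram} -> differs
  FIFO: final set = {cow fox grape kiwi lemon ram} -> MATCHES target
  LFU: final set = {fox grape kiwi lemon peach ram} -> differs
Only FIFO produces the target set.

Answer: FIFO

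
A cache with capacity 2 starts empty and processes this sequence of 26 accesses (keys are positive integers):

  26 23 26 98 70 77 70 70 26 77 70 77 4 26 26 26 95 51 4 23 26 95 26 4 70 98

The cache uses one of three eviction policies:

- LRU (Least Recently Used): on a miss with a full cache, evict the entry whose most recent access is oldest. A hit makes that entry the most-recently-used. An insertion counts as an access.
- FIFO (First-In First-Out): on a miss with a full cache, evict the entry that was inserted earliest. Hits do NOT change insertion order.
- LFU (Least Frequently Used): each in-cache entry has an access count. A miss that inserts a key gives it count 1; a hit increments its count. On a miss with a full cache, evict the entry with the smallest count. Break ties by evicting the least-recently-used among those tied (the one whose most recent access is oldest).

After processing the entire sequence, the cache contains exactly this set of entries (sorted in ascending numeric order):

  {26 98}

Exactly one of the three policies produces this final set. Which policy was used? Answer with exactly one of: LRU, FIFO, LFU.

Simulating under each policy and comparing final sets:
  LRU: final set = {70 98} -> differs
  FIFO: final set = {70 98} -> differs
  LFU: final set = {26 98} -> MATCHES target
Only LFU produces the target set.

Answer: LFU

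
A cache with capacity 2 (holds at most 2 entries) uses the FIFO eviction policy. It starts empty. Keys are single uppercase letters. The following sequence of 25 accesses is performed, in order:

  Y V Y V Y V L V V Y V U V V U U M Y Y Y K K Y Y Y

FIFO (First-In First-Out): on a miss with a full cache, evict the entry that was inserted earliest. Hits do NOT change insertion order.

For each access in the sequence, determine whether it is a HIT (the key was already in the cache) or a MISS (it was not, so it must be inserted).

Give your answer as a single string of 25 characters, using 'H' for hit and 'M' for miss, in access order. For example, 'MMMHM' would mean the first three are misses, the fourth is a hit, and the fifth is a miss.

Answer: MMHHHHMHHMMMHHHHMMHHMHHHH

Derivation:
FIFO simulation (capacity=2):
  1. access Y: MISS. Cache (old->new): [Y]
  2. access V: MISS. Cache (old->new): [Y V]
  3. access Y: HIT. Cache (old->new): [Y V]
  4. access V: HIT. Cache (old->new): [Y V]
  5. access Y: HIT. Cache (old->new): [Y V]
  6. access V: HIT. Cache (old->new): [Y V]
  7. access L: MISS, evict Y. Cache (old->new): [V L]
  8. access V: HIT. Cache (old->new): [V L]
  9. access V: HIT. Cache (old->new): [V L]
  10. access Y: MISS, evict V. Cache (old->new): [L Y]
  11. access V: MISS, evict L. Cache (old->new): [Y V]
  12. access U: MISS, evict Y. Cache (old->new): [V U]
  13. access V: HIT. Cache (old->new): [V U]
  14. access V: HIT. Cache (old->new): [V U]
  15. access U: HIT. Cache (old->new): [V U]
  16. access U: HIT. Cache (old->new): [V U]
  17. access M: MISS, evict V. Cache (old->new): [U M]
  18. access Y: MISS, evict U. Cache (old->new): [M Y]
  19. access Y: HIT. Cache (old->new): [M Y]
  20. access Y: HIT. Cache (old->new): [M Y]
  21. access K: MISS, evict M. Cache (old->new): [Y K]
  22. access K: HIT. Cache (old->new): [Y K]
  23. access Y: HIT. Cache (old->new): [Y K]
  24. access Y: HIT. Cache (old->new): [Y K]
  25. access Y: HIT. Cache (old->new): [Y K]
Total: 16 hits, 9 misses, 7 evictions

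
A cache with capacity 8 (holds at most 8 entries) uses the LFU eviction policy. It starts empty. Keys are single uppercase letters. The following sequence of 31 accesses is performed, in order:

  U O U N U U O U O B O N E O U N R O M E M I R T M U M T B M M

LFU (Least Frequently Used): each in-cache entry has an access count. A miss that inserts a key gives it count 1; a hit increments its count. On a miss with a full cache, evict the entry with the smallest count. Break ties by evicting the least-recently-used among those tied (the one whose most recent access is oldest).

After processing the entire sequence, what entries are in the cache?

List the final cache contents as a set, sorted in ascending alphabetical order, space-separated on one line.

LFU simulation (capacity=8):
  1. access U: MISS. Cache: [U(c=1)]
  2. access O: MISS. Cache: [U(c=1) O(c=1)]
  3. access U: HIT, count now 2. Cache: [O(c=1) U(c=2)]
  4. access N: MISS. Cache: [O(c=1) N(c=1) U(c=2)]
  5. access U: HIT, count now 3. Cache: [O(c=1) N(c=1) U(c=3)]
  6. access U: HIT, count now 4. Cache: [O(c=1) N(c=1) U(c=4)]
  7. access O: HIT, count now 2. Cache: [N(c=1) O(c=2) U(c=4)]
  8. access U: HIT, count now 5. Cache: [N(c=1) O(c=2) U(c=5)]
  9. access O: HIT, count now 3. Cache: [N(c=1) O(c=3) U(c=5)]
  10. access B: MISS. Cache: [N(c=1) B(c=1) O(c=3) U(c=5)]
  11. access O: HIT, count now 4. Cache: [N(c=1) B(c=1) O(c=4) U(c=5)]
  12. access N: HIT, count now 2. Cache: [B(c=1) N(c=2) O(c=4) U(c=5)]
  13. access E: MISS. Cache: [B(c=1) E(c=1) N(c=2) O(c=4) U(c=5)]
  14. access O: HIT, count now 5. Cache: [B(c=1) E(c=1) N(c=2) U(c=5) O(c=5)]
  15. access U: HIT, count now 6. Cache: [B(c=1) E(c=1) N(c=2) O(c=5) U(c=6)]
  16. access N: HIT, count now 3. Cache: [B(c=1) E(c=1) N(c=3) O(c=5) U(c=6)]
  17. access R: MISS. Cache: [B(c=1) E(c=1) R(c=1) N(c=3) O(c=5) U(c=6)]
  18. access O: HIT, count now 6. Cache: [B(c=1) E(c=1) R(c=1) N(c=3) U(c=6) O(c=6)]
  19. access M: MISS. Cache: [B(c=1) E(c=1) R(c=1) M(c=1) N(c=3) U(c=6) O(c=6)]
  20. access E: HIT, count now 2. Cache: [B(c=1) R(c=1) M(c=1) E(c=2) N(c=3) U(c=6) O(c=6)]
  21. access M: HIT, count now 2. Cache: [B(c=1) R(c=1) E(c=2) M(c=2) N(c=3) U(c=6) O(c=6)]
  22. access I: MISS. Cache: [B(c=1) R(c=1) I(c=1) E(c=2) M(c=2) N(c=3) U(c=6) O(c=6)]
  23. access R: HIT, count now 2. Cache: [B(c=1) I(c=1) E(c=2) M(c=2) R(c=2) N(c=3) U(c=6) O(c=6)]
  24. access T: MISS, evict B(c=1). Cache: [I(c=1) T(c=1) E(c=2) M(c=2) R(c=2) N(c=3) U(c=6) O(c=6)]
  25. access M: HIT, count now 3. Cache: [I(c=1) T(c=1) E(c=2) R(c=2) N(c=3) M(c=3) U(c=6) O(c=6)]
  26. access U: HIT, count now 7. Cache: [I(c=1) T(c=1) E(c=2) R(c=2) N(c=3) M(c=3) O(c=6) U(c=7)]
  27. access M: HIT, count now 4. Cache: [I(c=1) T(c=1) E(c=2) R(c=2) N(c=3) M(c=4) O(c=6) U(c=7)]
  28. access T: HIT, count now 2. Cache: [I(c=1) E(c=2) R(c=2) T(c=2) N(c=3) M(c=4) O(c=6) U(c=7)]
  29. access B: MISS, evict I(c=1). Cache: [B(c=1) E(c=2) R(c=2) T(c=2) N(c=3) M(c=4) O(c=6) U(c=7)]
  30. access M: HIT, count now 5. Cache: [B(c=1) E(c=2) R(c=2) T(c=2) N(c=3) M(c=5) O(c=6) U(c=7)]
  31. access M: HIT, count now 6. Cache: [B(c=1) E(c=2) R(c=2) T(c=2) N(c=3) O(c=6) M(c=6) U(c=7)]
Total: 21 hits, 10 misses, 2 evictions

Answer: B E M N O R T U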